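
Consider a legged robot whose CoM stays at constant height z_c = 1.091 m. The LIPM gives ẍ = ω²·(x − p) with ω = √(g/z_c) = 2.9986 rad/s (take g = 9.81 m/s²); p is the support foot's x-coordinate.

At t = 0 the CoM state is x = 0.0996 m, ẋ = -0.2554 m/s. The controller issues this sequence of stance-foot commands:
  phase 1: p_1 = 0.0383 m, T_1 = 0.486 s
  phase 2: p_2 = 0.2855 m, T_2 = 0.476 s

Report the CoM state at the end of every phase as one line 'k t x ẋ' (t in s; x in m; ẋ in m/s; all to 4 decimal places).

1 0.4860 0.0041 -0.2048
2 0.9620 -0.4688 -2.1086

phase 1: p=0.0383, T=0.486, ωT=1.457320, cosh=2.263646, sinh=2.030787; start (x,ẋ)=(0.099600, -0.255400) → end (x,ẋ)=(0.004093, -0.204848)
phase 2: p=0.2855, T=0.476, ωT=1.427334, cosh=2.203760, sinh=1.963812; start (x,ẋ)=(0.004093, -0.204848) → end (x,ẋ)=(-0.468810, -2.108552)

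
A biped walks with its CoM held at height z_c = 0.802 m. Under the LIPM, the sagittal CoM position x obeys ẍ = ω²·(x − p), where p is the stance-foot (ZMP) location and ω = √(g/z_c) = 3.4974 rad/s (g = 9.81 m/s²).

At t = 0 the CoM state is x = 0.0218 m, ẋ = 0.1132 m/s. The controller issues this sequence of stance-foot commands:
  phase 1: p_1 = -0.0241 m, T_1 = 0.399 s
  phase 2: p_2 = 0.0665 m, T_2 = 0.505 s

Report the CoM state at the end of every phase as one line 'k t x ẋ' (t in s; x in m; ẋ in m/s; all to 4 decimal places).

phase 1: p=-0.0241, T=0.399, ωT=1.395463, cosh=2.142280, sinh=1.894562; start (x,ẋ)=(0.021800, 0.113200) → end (x,ẋ)=(0.135552, 0.546641)
phase 2: p=0.0665, T=0.505, ωT=1.766187, cosh=3.009747, sinh=2.838763; start (x,ẋ)=(0.135552, 0.546641) → end (x,ẋ)=(0.718025, 2.330818)

1 0.3990 0.1356 0.5466
2 0.9040 0.7180 2.3308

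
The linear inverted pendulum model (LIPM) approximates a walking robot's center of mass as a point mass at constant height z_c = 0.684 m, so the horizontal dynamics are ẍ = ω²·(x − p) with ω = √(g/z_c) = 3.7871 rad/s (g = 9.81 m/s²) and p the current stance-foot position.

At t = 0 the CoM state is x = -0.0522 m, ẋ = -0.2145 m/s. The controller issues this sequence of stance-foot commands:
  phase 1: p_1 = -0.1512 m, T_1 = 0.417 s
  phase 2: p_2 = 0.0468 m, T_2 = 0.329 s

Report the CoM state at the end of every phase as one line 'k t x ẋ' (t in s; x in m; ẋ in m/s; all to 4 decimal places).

1 0.4170 -0.0324 0.3284
2 0.7460 0.0360 0.1397

phase 1: p=-0.1512, T=0.417, ωT=1.579221, cosh=2.528655, sinh=2.322519; start (x,ẋ)=(-0.052200, -0.214500) → end (x,ẋ)=(-0.032410, 0.328369)
phase 2: p=0.0468, T=0.329, ωT=1.245956, cosh=1.881961, sinh=1.594295; start (x,ẋ)=(-0.032410, 0.328369) → end (x,ẋ)=(0.035967, 0.139728)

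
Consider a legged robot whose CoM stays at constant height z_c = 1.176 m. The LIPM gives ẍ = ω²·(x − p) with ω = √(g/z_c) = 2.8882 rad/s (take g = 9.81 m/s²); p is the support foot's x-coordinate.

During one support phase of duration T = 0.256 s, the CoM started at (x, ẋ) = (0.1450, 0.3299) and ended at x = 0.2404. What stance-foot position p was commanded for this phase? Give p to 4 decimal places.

ωT = 2.8882·0.256 = 0.739379; cosh(ωT) = 1.286022, sinh(ωT) = 0.808612
x(T) = p + (x₀−p)·cosh(ωT) + (ẋ₀/ω)·sinh(ωT) ⇒ p·(1 − cosh) = x(T) − x₀·cosh − (ẋ₀/ω)·sinh
numerator   = 0.2404 − (0.1450)·1.286022 − (0.3299/2.8882)·0.808612 = -0.038436
denominator = 1 − 1.286022 = -0.286022
p = -0.038436 / -0.286022 = 0.1344

p = 0.1344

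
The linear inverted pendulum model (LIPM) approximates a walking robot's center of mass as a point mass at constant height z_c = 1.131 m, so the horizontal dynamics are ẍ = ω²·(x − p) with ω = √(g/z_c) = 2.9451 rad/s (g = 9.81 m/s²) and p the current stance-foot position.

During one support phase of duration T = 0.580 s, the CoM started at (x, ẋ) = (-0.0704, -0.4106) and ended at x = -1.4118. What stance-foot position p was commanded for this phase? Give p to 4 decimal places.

p = 0.4536

ωT = 2.9451·0.580 = 1.708158; cosh(ωT) = 2.849993, sinh(ωT) = 2.668794
x(T) = p + (x₀−p)·cosh(ωT) + (ẋ₀/ω)·sinh(ωT) ⇒ p·(1 − cosh) = x(T) − x₀·cosh − (ẋ₀/ω)·sinh
numerator   = -1.4118 − (-0.0704)·2.849993 − (-0.4106/2.9451)·2.668794 = -0.839083
denominator = 1 − 2.849993 = -1.849993
p = -0.839083 / -1.849993 = 0.4536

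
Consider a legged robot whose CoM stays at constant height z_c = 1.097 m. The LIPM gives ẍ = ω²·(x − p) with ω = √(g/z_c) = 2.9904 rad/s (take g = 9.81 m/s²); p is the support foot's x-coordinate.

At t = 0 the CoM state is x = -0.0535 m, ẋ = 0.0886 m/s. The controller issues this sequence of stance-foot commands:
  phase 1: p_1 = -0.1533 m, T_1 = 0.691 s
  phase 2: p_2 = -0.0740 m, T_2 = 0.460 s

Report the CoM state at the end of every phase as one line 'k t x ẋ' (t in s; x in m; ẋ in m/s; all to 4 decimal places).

phase 1: p=-0.1533, T=0.691, ωT=2.066366, cosh=4.011362, sinh=3.884717; start (x,ẋ)=(-0.053500, 0.088600) → end (x,ẋ)=(0.362131, 1.514769)
phase 2: p=-0.0740, T=0.460, ωT=1.375584, cosh=2.105040, sinh=1.852348; start (x,ẋ)=(0.362131, 1.514769) → end (x,ẋ)=(1.782368, 5.604492)

1 0.6910 0.3621 1.5148
2 1.1510 1.7824 5.6045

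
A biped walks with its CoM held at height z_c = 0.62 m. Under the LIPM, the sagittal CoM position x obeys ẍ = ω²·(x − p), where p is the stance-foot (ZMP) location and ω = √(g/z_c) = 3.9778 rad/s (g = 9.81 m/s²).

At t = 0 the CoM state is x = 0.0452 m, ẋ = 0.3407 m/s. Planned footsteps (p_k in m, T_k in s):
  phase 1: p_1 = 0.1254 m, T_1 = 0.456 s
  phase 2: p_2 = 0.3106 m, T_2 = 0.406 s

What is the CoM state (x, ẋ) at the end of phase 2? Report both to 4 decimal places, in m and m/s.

phase 1: p=0.1254, T=0.456, ωT=1.813877, cosh=3.148602, sinh=2.985581; start (x,ẋ)=(0.045200, 0.340700) → end (x,ẋ)=(0.128598, 0.120270)
phase 2: p=0.3106, T=0.406, ωT=1.614987, cosh=2.613357, sinh=2.414464; start (x,ẋ)=(0.128598, 0.120270) → end (x,ẋ)=(-0.092034, -1.433683)

x = -0.0920, ẋ = -1.4337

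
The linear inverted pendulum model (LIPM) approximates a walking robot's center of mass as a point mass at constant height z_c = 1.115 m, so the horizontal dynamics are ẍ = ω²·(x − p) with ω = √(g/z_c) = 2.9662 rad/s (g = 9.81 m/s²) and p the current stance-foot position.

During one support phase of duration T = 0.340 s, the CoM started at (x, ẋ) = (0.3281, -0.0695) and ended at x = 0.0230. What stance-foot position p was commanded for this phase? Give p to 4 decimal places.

ωT = 2.9662·0.340 = 1.008508; cosh(ωT) = 1.553135, sinh(ωT) = 1.188372
x(T) = p + (x₀−p)·cosh(ωT) + (ẋ₀/ω)·sinh(ωT) ⇒ p·(1 − cosh) = x(T) − x₀·cosh − (ẋ₀/ω)·sinh
numerator   = 0.0230 − (0.3281)·1.553135 − (-0.0695/2.9662)·1.188372 = -0.458739
denominator = 1 − 1.553135 = -0.553135
p = -0.458739 / -0.553135 = 0.8293

p = 0.8293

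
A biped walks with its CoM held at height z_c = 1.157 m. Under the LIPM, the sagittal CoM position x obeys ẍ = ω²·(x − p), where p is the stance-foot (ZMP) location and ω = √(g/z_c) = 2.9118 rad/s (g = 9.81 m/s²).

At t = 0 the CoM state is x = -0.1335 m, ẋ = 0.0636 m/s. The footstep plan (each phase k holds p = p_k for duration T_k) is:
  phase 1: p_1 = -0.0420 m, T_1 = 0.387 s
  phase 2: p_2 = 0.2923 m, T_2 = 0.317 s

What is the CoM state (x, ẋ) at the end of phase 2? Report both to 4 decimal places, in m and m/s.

x = -0.4726, ẋ = -1.7981

phase 1: p=-0.0420, T=0.387, ωT=1.126867, cosh=1.705009, sinh=1.380962; start (x,ẋ)=(-0.133500, 0.063600) → end (x,ẋ)=(-0.167845, -0.259491)
phase 2: p=0.2923, T=0.317, ωT=0.923041, cosh=1.457120, sinh=1.059811; start (x,ẋ)=(-0.167845, -0.259491) → end (x,ẋ)=(-0.472634, -1.798098)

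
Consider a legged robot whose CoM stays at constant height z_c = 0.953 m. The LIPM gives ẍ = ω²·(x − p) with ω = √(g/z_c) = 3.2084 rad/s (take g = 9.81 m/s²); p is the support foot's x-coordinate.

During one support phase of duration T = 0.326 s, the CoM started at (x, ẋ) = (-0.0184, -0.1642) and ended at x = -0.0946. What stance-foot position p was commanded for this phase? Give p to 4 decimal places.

ωT = 3.2084·0.326 = 1.045938; cosh(ωT) = 1.598715, sinh(ωT) = 1.247353
x(T) = p + (x₀−p)·cosh(ωT) + (ẋ₀/ω)·sinh(ωT) ⇒ p·(1 − cosh) = x(T) − x₀·cosh − (ẋ₀/ω)·sinh
numerator   = -0.0946 − (-0.0184)·1.598715 − (-0.1642/3.2084)·1.247353 = -0.001346
denominator = 1 − 1.598715 = -0.598715
p = -0.001346 / -0.598715 = 0.0022

p = 0.0022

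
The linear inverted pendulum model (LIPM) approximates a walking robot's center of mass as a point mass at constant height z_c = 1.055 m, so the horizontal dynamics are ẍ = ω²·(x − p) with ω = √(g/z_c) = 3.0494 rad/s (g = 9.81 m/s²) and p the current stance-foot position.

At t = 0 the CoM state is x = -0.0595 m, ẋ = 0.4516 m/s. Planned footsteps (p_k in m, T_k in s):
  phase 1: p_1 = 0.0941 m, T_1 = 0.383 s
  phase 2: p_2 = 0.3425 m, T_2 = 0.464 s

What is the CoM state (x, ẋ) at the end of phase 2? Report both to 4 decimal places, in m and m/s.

phase 1: p=0.0941, T=0.383, ωT=1.167920, cosh=1.763156, sinh=1.452143; start (x,ẋ)=(-0.059500, 0.451600) → end (x,ẋ)=(0.038334, 0.116075)
phase 2: p=0.3425, T=0.464, ωT=1.414922, cosh=2.179554, sinh=1.936610; start (x,ẋ)=(0.038334, 0.116075) → end (x,ẋ)=(-0.246730, -1.543260)

x = -0.2467, ẋ = -1.5433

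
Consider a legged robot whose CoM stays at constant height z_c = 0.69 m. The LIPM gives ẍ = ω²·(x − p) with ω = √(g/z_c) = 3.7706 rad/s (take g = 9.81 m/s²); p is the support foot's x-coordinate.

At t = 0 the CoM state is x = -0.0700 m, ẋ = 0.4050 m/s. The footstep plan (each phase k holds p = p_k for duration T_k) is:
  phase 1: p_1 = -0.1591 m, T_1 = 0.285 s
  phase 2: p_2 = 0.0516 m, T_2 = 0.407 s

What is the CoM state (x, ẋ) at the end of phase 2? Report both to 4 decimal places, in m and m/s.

phase 1: p=-0.1591, T=0.285, ωT=1.074621, cosh=1.635155, sinh=1.293728; start (x,ẋ)=(-0.070000, 0.405000) → end (x,ẋ)=(0.125552, 1.096879)
phase 2: p=0.0516, T=0.407, ωT=1.534634, cosh=2.427581, sinh=2.212047; start (x,ẋ)=(0.125552, 1.096879) → end (x,ẋ)=(0.874615, 3.279574)

x = 0.8746, ẋ = 3.2796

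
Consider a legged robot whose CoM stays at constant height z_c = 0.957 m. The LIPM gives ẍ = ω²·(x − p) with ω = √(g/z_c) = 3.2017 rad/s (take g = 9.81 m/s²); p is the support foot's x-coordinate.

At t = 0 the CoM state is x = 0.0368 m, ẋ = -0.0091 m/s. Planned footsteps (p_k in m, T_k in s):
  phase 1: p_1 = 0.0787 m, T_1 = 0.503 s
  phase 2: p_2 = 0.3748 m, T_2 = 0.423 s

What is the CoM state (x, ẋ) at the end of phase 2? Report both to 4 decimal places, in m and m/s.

phase 1: p=0.0787, T=0.503, ωT=1.610455, cosh=2.602443, sinh=2.402646; start (x,ẋ)=(0.036800, -0.009100) → end (x,ẋ)=(-0.037171, -0.346000)
phase 2: p=0.3748, T=0.423, ωT=1.354319, cosh=2.066123, sinh=1.808000; start (x,ẋ)=(-0.037171, -0.346000) → end (x,ẋ)=(-0.671769, -3.099645)

x = -0.6718, ẋ = -3.0996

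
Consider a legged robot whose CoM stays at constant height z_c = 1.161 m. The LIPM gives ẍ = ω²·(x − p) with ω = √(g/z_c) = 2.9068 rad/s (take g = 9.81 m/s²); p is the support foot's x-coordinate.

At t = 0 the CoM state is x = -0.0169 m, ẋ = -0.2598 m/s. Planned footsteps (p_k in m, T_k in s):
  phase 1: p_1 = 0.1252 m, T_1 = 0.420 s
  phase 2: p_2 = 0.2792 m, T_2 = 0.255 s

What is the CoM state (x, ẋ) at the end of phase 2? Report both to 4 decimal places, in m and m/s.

phase 1: p=0.1252, T=0.420, ωT=1.220856, cosh=1.842533, sinh=1.547555; start (x,ẋ)=(-0.016900, -0.259800) → end (x,ẋ)=(-0.274939, -1.117918)
phase 2: p=0.2792, T=0.255, ωT=0.741234, cosh=1.287525, sinh=0.810999; start (x,ẋ)=(-0.274939, -1.117918) → end (x,ẋ)=(-0.746168, -2.745681)

x = -0.7462, ẋ = -2.7457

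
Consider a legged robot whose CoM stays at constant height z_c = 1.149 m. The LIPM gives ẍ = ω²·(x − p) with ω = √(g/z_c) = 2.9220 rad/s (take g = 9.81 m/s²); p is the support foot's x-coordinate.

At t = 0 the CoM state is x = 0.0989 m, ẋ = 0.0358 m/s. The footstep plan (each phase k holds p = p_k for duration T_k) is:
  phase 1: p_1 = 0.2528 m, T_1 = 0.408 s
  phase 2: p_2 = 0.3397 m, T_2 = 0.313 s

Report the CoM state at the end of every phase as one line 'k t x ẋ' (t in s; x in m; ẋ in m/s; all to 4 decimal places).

phase 1: p=0.2528, T=0.408, ωT=1.192176, cosh=1.798901, sinh=1.495341; start (x,ẋ)=(0.098900, 0.035800) → end (x,ẋ)=(-0.005730, -0.608048)
phase 2: p=0.3397, T=0.313, ωT=0.914586, cosh=1.448212, sinh=1.047530; start (x,ẋ)=(-0.005730, -0.608048) → end (x,ẋ)=(-0.378540, -1.937903)

1 0.4080 -0.0057 -0.6080
2 0.7210 -0.3785 -1.9379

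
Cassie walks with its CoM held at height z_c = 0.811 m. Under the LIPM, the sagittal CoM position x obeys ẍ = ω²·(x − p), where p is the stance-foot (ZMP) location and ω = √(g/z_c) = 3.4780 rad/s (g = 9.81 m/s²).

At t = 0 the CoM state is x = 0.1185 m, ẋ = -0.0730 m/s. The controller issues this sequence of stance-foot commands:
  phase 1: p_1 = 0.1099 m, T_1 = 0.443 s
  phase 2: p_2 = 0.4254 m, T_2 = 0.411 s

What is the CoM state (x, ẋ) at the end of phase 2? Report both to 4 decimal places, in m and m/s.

x = -0.3912, ẋ = -2.5827

phase 1: p=0.1099, T=0.443, ωT=1.540754, cosh=2.441164, sinh=2.226945; start (x,ẋ)=(0.118500, -0.073000) → end (x,ẋ)=(0.084153, -0.111595)
phase 2: p=0.4254, T=0.411, ωT=1.429458, cosh=2.207937, sinh=1.968498; start (x,ẋ)=(0.084153, -0.111595) → end (x,ẋ)=(-0.391214, -2.582725)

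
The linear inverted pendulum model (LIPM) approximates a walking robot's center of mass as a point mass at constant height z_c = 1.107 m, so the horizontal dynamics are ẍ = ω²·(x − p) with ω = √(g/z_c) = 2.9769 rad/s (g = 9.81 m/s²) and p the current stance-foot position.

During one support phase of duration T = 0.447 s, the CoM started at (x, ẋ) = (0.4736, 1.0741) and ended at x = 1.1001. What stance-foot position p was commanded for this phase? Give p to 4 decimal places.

ωT = 2.9769·0.447 = 1.330674; cosh(ωT) = 2.023946, sinh(ωT) = 1.759647
x(T) = p + (x₀−p)·cosh(ωT) + (ẋ₀/ω)·sinh(ωT) ⇒ p·(1 − cosh) = x(T) − x₀·cosh − (ẋ₀/ω)·sinh
numerator   = 1.1001 − (0.4736)·2.023946 − (1.0741/2.9769)·1.759647 = -0.493342
denominator = 1 − 2.023946 = -1.023946
p = -0.493342 / -1.023946 = 0.4818

p = 0.4818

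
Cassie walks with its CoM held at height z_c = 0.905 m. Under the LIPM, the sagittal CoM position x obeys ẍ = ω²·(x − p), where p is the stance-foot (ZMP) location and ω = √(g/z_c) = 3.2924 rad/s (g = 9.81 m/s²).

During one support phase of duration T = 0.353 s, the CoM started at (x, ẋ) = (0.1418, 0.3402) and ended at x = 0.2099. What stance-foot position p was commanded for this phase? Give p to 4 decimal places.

ωT = 3.2924·0.353 = 1.162217; cosh(ωT) = 1.754903, sinh(ωT) = 1.442111
x(T) = p + (x₀−p)·cosh(ωT) + (ẋ₀/ω)·sinh(ωT) ⇒ p·(1 − cosh) = x(T) − x₀·cosh − (ẋ₀/ω)·sinh
numerator   = 0.2099 − (0.1418)·1.754903 − (0.3402/3.2924)·1.442111 = -0.187957
denominator = 1 − 1.754903 = -0.754903
p = -0.187957 / -0.754903 = 0.2490

p = 0.2490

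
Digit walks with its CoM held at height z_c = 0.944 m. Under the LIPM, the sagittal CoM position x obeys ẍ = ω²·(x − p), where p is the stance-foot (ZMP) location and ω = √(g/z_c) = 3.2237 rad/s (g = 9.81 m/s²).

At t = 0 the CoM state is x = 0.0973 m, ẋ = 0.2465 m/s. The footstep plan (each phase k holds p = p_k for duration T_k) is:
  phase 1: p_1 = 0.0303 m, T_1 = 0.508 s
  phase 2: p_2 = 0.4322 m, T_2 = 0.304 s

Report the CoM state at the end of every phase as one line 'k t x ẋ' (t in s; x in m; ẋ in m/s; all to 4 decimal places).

1 0.5080 0.3983 1.1923
2 0.8120 0.8040 1.6870

phase 1: p=0.0303, T=0.508, ωT=1.637640, cosh=2.668727, sinh=2.474289; start (x,ẋ)=(0.097300, 0.246500) → end (x,ẋ)=(0.398301, 1.192258)
phase 2: p=0.4322, T=0.304, ωT=0.980005, cosh=1.519889, sinh=1.144580; start (x,ẋ)=(0.398301, 1.192258) → end (x,ẋ)=(0.803990, 1.687020)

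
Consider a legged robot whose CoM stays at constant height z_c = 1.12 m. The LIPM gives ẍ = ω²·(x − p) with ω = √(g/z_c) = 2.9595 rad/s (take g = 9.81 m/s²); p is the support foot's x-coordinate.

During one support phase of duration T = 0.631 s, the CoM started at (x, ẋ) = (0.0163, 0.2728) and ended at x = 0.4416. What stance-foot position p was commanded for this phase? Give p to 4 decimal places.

ωT = 2.9595·0.631 = 1.867444; cosh(ωT) = 3.313127, sinh(ωT) = 3.158609
x(T) = p + (x₀−p)·cosh(ωT) + (ẋ₀/ω)·sinh(ωT) ⇒ p·(1 − cosh) = x(T) − x₀·cosh − (ẋ₀/ω)·sinh
numerator   = 0.4416 − (0.0163)·3.313127 − (0.2728/2.9595)·3.158609 = 0.096443
denominator = 1 − 3.313127 = -2.313127
p = 0.096443 / -2.313127 = -0.0417

p = -0.0417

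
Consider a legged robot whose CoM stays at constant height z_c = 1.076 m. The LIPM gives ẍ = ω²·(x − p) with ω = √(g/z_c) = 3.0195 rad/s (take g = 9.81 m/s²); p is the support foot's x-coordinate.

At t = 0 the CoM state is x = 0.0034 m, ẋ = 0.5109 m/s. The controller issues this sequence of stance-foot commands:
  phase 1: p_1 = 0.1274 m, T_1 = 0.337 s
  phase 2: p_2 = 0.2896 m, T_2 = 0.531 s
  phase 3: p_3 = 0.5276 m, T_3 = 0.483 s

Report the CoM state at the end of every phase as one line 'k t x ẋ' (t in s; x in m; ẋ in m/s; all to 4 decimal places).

phase 1: p=0.1274, T=0.337, ωT=1.017572, cosh=1.563970, sinh=1.202498; start (x,ẋ)=(0.003400, 0.510900) → end (x,ẋ)=(0.136931, 0.348795)
phase 2: p=0.2896, T=0.531, ωT=1.603355, cosh=2.585448, sinh=2.384227; start (x,ẋ)=(0.136931, 0.348795) → end (x,ẋ)=(0.170294, -0.197301)
phase 3: p=0.5276, T=0.483, ωT=1.458418, cosh=2.265879, sinh=2.033276; start (x,ẋ)=(0.170294, -0.197301) → end (x,ẋ)=(-0.414872, -2.640735)

1 0.3370 0.1369 0.3488
2 0.8680 0.1703 -0.1973
3 1.3510 -0.4149 -2.6407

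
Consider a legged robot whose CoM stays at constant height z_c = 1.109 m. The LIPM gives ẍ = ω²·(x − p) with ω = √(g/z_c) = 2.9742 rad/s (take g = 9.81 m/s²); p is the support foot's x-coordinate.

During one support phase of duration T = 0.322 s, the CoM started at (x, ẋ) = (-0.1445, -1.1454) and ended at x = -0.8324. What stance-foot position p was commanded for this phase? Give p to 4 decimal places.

ωT = 2.9742·0.322 = 0.957692; cosh(ωT) = 1.494727, sinh(ωT) = 1.110950
x(T) = p + (x₀−p)·cosh(ωT) + (ẋ₀/ω)·sinh(ωT) ⇒ p·(1 − cosh) = x(T) − x₀·cosh − (ẋ₀/ω)·sinh
numerator   = -0.8324 − (-0.1445)·1.494727 − (-1.1454/2.9742)·1.110950 = -0.188572
denominator = 1 − 1.494727 = -0.494727
p = -0.188572 / -0.494727 = 0.3812

p = 0.3812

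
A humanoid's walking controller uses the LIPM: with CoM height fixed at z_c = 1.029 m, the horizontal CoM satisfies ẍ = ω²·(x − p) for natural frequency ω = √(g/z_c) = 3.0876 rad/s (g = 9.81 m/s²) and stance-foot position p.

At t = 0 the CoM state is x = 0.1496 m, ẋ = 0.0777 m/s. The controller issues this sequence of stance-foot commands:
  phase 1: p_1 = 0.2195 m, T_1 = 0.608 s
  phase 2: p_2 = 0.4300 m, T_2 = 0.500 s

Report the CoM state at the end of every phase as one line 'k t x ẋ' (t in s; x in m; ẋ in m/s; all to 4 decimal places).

phase 1: p=0.2195, T=0.608, ωT=1.877261, cosh=3.344293, sinh=3.191285; start (x,ẋ)=(0.149600, 0.077700) → end (x,ẋ)=(0.066043, -0.428902)
phase 2: p=0.4300, T=0.500, ωT=1.543800, cosh=2.447959, sinh=2.234391; start (x,ẋ)=(0.066043, -0.428902) → end (x,ẋ)=(-0.771333, -3.560838)

1 0.6080 0.0660 -0.4289
2 1.1080 -0.7713 -3.5608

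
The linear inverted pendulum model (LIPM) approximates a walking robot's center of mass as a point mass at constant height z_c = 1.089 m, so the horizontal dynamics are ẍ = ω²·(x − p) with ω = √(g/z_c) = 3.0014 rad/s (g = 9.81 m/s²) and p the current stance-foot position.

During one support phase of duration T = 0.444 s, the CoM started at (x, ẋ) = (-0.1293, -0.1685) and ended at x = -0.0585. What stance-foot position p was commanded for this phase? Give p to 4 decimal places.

p = -0.2946

ωT = 3.0014·0.444 = 1.332622; cosh(ωT) = 2.027377, sinh(ωT) = 1.763592
x(T) = p + (x₀−p)·cosh(ωT) + (ẋ₀/ω)·sinh(ωT) ⇒ p·(1 − cosh) = x(T) − x₀·cosh − (ẋ₀/ω)·sinh
numerator   = -0.0585 − (-0.1293)·2.027377 − (-0.1685/3.0014)·1.763592 = 0.302649
denominator = 1 − 2.027377 = -1.027377
p = 0.302649 / -1.027377 = -0.2946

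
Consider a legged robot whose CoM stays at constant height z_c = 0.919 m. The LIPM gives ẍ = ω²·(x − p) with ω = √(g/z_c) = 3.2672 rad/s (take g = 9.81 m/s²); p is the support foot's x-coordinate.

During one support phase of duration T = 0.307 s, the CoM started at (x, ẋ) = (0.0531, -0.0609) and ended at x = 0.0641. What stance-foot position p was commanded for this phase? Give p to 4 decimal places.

p = -0.0073

ωT = 3.2672·0.307 = 1.003030; cosh(ωT) = 1.546649, sinh(ωT) = 1.179883
x(T) = p + (x₀−p)·cosh(ωT) + (ẋ₀/ω)·sinh(ωT) ⇒ p·(1 − cosh) = x(T) − x₀·cosh − (ẋ₀/ω)·sinh
numerator   = 0.0641 − (0.0531)·1.546649 − (-0.0609/3.2672)·1.179883 = 0.003966
denominator = 1 − 1.546649 = -0.546649
p = 0.003966 / -0.546649 = -0.0073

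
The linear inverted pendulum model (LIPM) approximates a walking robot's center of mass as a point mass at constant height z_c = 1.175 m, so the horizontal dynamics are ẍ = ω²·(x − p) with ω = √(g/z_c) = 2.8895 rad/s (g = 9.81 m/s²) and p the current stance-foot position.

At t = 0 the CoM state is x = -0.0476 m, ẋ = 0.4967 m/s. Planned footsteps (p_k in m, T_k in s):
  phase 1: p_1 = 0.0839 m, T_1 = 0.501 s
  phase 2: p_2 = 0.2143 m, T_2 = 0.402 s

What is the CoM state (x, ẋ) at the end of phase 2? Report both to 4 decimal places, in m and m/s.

x = 0.2489, ẋ = 0.2824

phase 1: p=0.0839, T=0.501, ωT=1.447639, cosh=2.244094, sinh=2.008969; start (x,ẋ)=(-0.047600, 0.496700) → end (x,ẋ)=(0.134140, 0.351295)
phase 2: p=0.2143, T=0.402, ωT=1.161579, cosh=1.753983, sinh=1.440991; start (x,ẋ)=(0.134140, 0.351295) → end (x,ẋ)=(0.248891, 0.282399)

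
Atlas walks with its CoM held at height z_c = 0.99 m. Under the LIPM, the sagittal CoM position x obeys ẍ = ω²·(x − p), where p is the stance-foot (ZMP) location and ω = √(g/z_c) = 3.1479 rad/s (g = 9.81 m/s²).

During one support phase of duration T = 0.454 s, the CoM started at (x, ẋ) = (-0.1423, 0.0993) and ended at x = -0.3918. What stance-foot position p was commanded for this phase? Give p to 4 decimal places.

p = 0.1158

ωT = 3.1479·0.454 = 1.429147; cosh(ωT) = 2.207324, sinh(ωT) = 1.967811
x(T) = p + (x₀−p)·cosh(ωT) + (ẋ₀/ω)·sinh(ωT) ⇒ p·(1 − cosh) = x(T) − x₀·cosh − (ẋ₀/ω)·sinh
numerator   = -0.3918 − (-0.1423)·2.207324 − (0.0993/3.1479)·1.967811 = -0.139772
denominator = 1 − 2.207324 = -1.207324
p = -0.139772 / -1.207324 = 0.1158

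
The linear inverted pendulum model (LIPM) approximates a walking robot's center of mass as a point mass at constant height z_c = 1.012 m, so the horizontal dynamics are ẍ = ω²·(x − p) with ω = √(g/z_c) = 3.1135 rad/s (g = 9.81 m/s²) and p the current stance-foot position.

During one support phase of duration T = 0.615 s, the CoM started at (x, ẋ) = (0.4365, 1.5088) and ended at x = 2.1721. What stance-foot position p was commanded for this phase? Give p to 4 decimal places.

ωT = 3.1135·0.615 = 1.914802; cosh(ωT) = 3.466485, sinh(ωT) = 3.319114
x(T) = p + (x₀−p)·cosh(ωT) + (ẋ₀/ω)·sinh(ωT) ⇒ p·(1 − cosh) = x(T) − x₀·cosh − (ẋ₀/ω)·sinh
numerator   = 2.1721 − (0.4365)·3.466485 − (1.5088/3.1135)·3.319114 = -0.949461
denominator = 1 − 3.466485 = -2.466485
p = -0.949461 / -2.466485 = 0.3849

p = 0.3849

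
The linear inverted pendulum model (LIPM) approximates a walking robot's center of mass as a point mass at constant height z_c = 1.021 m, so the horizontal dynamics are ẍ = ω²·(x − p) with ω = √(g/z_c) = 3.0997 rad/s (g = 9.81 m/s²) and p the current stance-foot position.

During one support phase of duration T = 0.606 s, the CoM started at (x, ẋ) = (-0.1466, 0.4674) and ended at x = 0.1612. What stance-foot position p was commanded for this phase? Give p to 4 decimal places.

p = -0.0725

ωT = 3.0997·0.606 = 1.878418; cosh(ωT) = 3.347989, sinh(ωT) = 3.195158
x(T) = p + (x₀−p)·cosh(ωT) + (ẋ₀/ω)·sinh(ωT) ⇒ p·(1 − cosh) = x(T) − x₀·cosh − (ẋ₀/ω)·sinh
numerator   = 0.1612 − (-0.1466)·3.347989 − (0.4674/3.0997)·3.195158 = 0.170221
denominator = 1 − 3.347989 = -2.347989
p = 0.170221 / -2.347989 = -0.0725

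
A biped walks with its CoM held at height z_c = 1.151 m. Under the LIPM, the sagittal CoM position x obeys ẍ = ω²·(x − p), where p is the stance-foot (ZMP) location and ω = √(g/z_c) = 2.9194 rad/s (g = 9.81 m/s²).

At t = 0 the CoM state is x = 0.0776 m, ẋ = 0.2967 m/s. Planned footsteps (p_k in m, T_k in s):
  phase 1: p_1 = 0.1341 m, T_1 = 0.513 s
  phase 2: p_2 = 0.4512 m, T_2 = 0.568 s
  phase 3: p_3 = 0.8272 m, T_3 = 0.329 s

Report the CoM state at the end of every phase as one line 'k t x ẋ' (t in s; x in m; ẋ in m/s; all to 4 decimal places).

1 0.5130 0.2173 0.3462
2 1.0810 0.1149 -0.7857
3 1.4100 -0.5398 -3.4956

phase 1: p=0.1341, T=0.513, ωT=1.497652, cosh=2.347417, sinh=2.123762; start (x,ẋ)=(0.077600, 0.296700) → end (x,ẋ)=(0.217310, 0.346172)
phase 2: p=0.4512, T=0.568, ωT=1.658219, cosh=2.720216, sinh=2.529738; start (x,ẋ)=(0.217310, 0.346172) → end (x,ẋ)=(0.114936, -0.785689)
phase 3: p=0.8272, T=0.329, ωT=0.960483, cosh=1.497833, sinh=1.115125; start (x,ẋ)=(0.114936, -0.785689) → end (x,ẋ)=(-0.539762, -3.495602)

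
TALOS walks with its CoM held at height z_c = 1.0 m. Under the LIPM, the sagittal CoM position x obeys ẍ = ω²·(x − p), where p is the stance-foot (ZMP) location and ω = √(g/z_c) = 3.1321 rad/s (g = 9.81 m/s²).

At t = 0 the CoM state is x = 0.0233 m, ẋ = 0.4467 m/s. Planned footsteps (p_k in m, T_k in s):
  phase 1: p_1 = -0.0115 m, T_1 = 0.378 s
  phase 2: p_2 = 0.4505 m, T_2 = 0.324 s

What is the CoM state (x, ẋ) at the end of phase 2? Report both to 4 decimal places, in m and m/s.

phase 1: p=-0.0115, T=0.378, ωT=1.183934, cosh=1.786637, sinh=1.480565; start (x,ẋ)=(0.023300, 0.446700) → end (x,ẋ)=(0.261833, 0.959468)
phase 2: p=0.4505, T=0.324, ωT=1.014800, cosh=1.560644, sinh=1.198169; start (x,ẋ)=(0.261833, 0.959468) → end (x,ẋ)=(0.523098, 0.789361)

x = 0.5231, ẋ = 0.7894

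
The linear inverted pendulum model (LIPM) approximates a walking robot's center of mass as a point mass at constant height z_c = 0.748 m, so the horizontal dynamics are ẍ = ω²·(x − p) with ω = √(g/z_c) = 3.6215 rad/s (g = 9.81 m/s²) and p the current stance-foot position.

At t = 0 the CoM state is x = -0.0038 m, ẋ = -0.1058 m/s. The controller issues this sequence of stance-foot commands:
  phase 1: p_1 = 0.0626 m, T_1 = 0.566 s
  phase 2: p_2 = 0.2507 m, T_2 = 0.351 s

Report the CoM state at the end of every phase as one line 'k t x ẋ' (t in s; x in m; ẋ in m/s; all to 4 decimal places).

1 0.5660 -0.3111 -1.3359
2 0.9170 -1.4352 -5.9096

phase 1: p=0.0626, T=0.566, ωT=2.049769, cosh=3.947436, sinh=3.818671; start (x,ẋ)=(-0.003800, -0.105800) → end (x,ẋ)=(-0.311070, -1.335905)
phase 2: p=0.2507, T=0.351, ωT=1.271146, cosh=1.922724, sinh=1.642214; start (x,ẋ)=(-0.311070, -1.335905) → end (x,ẋ)=(-1.435211, -5.909579)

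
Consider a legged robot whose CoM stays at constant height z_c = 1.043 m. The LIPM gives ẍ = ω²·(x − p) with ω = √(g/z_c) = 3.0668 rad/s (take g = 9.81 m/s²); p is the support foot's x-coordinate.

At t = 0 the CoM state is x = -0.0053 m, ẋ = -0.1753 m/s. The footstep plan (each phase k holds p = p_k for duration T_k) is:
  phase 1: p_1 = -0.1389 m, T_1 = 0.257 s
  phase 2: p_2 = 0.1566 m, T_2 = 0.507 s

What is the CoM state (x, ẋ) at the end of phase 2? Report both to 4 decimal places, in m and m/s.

phase 1: p=-0.1389, T=0.257, ωT=0.788168, cosh=1.327020, sinh=0.872343; start (x,ẋ)=(-0.005300, -0.175300) → end (x,ẋ)=(-0.011474, 0.124794)
phase 2: p=0.1566, T=0.507, ωT=1.554868, cosh=2.472838, sinh=2.261621; start (x,ẋ)=(-0.011474, 0.124794) → end (x,ẋ)=(-0.166990, -0.857155)

x = -0.1670, ẋ = -0.8572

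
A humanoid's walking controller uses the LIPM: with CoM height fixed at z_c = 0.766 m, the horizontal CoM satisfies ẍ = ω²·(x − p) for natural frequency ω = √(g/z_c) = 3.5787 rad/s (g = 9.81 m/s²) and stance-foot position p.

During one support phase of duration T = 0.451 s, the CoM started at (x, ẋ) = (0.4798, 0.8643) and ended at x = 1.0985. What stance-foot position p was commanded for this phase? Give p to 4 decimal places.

p = 0.4573

ωT = 3.5787·0.451 = 1.613994; cosh(ωT) = 2.610961, sinh(ωT) = 2.411870
x(T) = p + (x₀−p)·cosh(ωT) + (ẋ₀/ω)·sinh(ωT) ⇒ p·(1 − cosh) = x(T) − x₀·cosh − (ẋ₀/ω)·sinh
numerator   = 1.0985 − (0.4798)·2.610961 − (0.8643/3.5787)·2.411870 = -0.736735
denominator = 1 − 2.610961 = -1.610961
p = -0.736735 / -1.610961 = 0.4573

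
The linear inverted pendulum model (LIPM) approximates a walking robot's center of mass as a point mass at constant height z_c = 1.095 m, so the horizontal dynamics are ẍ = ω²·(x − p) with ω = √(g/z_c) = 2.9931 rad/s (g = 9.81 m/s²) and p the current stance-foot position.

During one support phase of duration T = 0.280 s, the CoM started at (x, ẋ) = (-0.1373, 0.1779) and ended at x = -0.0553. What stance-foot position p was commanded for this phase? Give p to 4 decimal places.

ωT = 2.9931·0.280 = 0.838068; cosh(ωT) = 1.372221, sinh(ωT) = 0.939675
x(T) = p + (x₀−p)·cosh(ωT) + (ẋ₀/ω)·sinh(ωT) ⇒ p·(1 − cosh) = x(T) − x₀·cosh − (ẋ₀/ω)·sinh
numerator   = -0.0553 − (-0.1373)·1.372221 − (0.1779/2.9931)·0.939675 = 0.077255
denominator = 1 − 1.372221 = -0.372221
p = 0.077255 / -0.372221 = -0.2076

p = -0.2076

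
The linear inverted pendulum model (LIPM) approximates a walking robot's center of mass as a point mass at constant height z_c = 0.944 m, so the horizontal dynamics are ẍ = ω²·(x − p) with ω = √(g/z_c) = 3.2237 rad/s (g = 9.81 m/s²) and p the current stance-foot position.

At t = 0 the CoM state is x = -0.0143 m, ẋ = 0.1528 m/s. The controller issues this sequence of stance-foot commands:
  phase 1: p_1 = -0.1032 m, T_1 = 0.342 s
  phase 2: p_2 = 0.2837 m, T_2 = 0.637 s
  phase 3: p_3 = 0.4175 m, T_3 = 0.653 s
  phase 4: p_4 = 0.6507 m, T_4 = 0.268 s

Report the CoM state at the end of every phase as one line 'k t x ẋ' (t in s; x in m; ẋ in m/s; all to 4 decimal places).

phase 1: p=-0.1032, T=0.342, ωT=1.102505, cosh=1.671870, sinh=1.339832; start (x,ẋ)=(-0.014300, 0.152800) → end (x,ẋ)=(0.108936, 0.639440)
phase 2: p=0.2837, T=0.637, ωT=2.053497, cosh=3.961699, sinh=3.833413; start (x,ẋ)=(0.108936, 0.639440) → end (x,ẋ)=(0.351718, 0.373574)
phase 3: p=0.4175, T=0.653, ωT=2.105076, cosh=4.164782, sinh=4.042946; start (x,ẋ)=(0.351718, 0.373574) → end (x,ẋ)=(0.612041, 0.698494)
phase 4: p=0.6507, T=0.268, ωT=0.863952, cosh=1.397005, sinh=0.975512; start (x,ẋ)=(0.612041, 0.698494) → end (x,ẋ)=(0.808062, 0.854226)

1 0.3420 0.1089 0.6394
2 0.9790 0.3517 0.3736
3 1.6320 0.6120 0.6985
4 1.9000 0.8081 0.8542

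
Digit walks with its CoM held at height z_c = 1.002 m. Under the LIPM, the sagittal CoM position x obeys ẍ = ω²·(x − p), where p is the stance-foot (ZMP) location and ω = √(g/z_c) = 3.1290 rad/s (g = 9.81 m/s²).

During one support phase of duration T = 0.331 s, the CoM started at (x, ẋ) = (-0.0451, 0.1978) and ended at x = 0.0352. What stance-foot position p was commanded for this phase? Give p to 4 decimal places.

p = -0.0493

ωT = 3.1290·0.331 = 1.035699; cosh(ωT) = 1.586026, sinh(ωT) = 1.231048
x(T) = p + (x₀−p)·cosh(ωT) + (ẋ₀/ω)·sinh(ωT) ⇒ p·(1 − cosh) = x(T) − x₀·cosh − (ẋ₀/ω)·sinh
numerator   = 0.0352 − (-0.0451)·1.586026 − (0.1978/3.1290)·1.231048 = 0.028909
denominator = 1 − 1.586026 = -0.586026
p = 0.028909 / -0.586026 = -0.0493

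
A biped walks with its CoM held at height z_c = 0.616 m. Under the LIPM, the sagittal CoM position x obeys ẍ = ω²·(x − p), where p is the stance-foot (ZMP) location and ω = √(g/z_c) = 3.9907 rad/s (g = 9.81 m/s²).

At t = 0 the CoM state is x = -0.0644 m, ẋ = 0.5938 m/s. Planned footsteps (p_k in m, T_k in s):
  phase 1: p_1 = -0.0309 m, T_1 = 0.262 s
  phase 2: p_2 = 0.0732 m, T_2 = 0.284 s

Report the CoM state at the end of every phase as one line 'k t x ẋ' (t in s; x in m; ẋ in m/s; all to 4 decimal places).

phase 1: p=-0.0309, T=0.262, ωT=1.045563, cosh=1.598247, sinh=1.246754; start (x,ẋ)=(-0.064400, 0.593800) → end (x,ẋ)=(0.101071, 0.782363)
phase 2: p=0.0732, T=0.284, ωT=1.133359, cosh=1.714011, sinh=1.392061; start (x,ẋ)=(0.101071, 0.782363) → end (x,ẋ)=(0.393879, 1.495808)

1 0.2620 0.1011 0.7824
2 0.5460 0.3939 1.4958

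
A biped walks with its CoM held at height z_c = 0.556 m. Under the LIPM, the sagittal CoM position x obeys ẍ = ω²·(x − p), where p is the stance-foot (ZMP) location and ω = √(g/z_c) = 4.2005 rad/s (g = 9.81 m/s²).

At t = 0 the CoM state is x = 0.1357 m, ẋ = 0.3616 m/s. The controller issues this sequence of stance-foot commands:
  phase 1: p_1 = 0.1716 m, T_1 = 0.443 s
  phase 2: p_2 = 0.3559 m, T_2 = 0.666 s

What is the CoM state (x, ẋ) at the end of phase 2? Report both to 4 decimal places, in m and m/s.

x = 1.4844, ẋ = 4.7922

phase 1: p=0.1716, T=0.443, ωT=1.860821, cosh=3.292280, sinh=3.136736; start (x,ẋ)=(0.135700, 0.361600) → end (x,ẋ)=(0.323433, 0.717475)
phase 2: p=0.3559, T=0.666, ωT=2.797533, cosh=8.232544, sinh=8.171584; start (x,ẋ)=(0.323433, 0.717475) → end (x,ẋ)=(1.484379, 4.792225)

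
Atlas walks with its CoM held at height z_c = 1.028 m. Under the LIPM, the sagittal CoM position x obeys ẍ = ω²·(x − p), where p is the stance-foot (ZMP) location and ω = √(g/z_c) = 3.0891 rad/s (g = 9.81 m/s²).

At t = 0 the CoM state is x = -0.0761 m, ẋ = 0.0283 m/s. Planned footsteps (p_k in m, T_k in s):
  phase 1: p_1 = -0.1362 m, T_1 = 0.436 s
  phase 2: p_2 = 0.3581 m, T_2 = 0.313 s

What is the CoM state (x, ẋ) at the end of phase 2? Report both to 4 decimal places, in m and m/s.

x = -0.0331, ẋ = -0.6434

phase 1: p=-0.1362, T=0.436, ωT=1.346848, cosh=2.052672, sinh=1.792613; start (x,ẋ)=(-0.076100, 0.028300) → end (x,ẋ)=(0.003588, 0.390898)
phase 2: p=0.3581, T=0.313, ωT=0.966888, cosh=1.505007, sinh=1.124742; start (x,ẋ)=(0.003588, 0.390898) → end (x,ẋ)=(-0.033117, -0.643426)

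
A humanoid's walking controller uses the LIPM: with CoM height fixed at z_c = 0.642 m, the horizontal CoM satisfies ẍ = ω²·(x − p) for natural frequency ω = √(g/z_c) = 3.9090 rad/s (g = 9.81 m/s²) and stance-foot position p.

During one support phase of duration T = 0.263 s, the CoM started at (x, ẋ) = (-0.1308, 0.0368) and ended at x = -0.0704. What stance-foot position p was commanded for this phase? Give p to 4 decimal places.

ωT = 3.9090·0.263 = 1.028067; cosh(ωT) = 1.576677, sinh(ωT) = 1.218979
x(T) = p + (x₀−p)·cosh(ωT) + (ẋ₀/ω)·sinh(ωT) ⇒ p·(1 − cosh) = x(T) − x₀·cosh − (ẋ₀/ω)·sinh
numerator   = -0.0704 − (-0.1308)·1.576677 − (0.0368/3.9090)·1.218979 = 0.124354
denominator = 1 − 1.576677 = -0.576677
p = 0.124354 / -0.576677 = -0.2156

p = -0.2156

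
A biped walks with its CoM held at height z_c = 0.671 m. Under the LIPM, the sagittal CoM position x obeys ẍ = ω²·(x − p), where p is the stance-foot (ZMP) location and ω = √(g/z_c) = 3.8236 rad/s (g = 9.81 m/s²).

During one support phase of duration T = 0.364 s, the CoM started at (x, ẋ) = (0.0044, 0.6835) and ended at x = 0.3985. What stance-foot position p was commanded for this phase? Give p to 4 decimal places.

ωT = 3.8236·0.364 = 1.391790; cosh(ωT) = 2.135337, sinh(ωT) = 1.886707
x(T) = p + (x₀−p)·cosh(ωT) + (ẋ₀/ω)·sinh(ωT) ⇒ p·(1 − cosh) = x(T) − x₀·cosh − (ẋ₀/ω)·sinh
numerator   = 0.3985 − (0.0044)·2.135337 − (0.6835/3.8236)·1.886707 = 0.051840
denominator = 1 − 2.135337 = -1.135337
p = 0.051840 / -1.135337 = -0.0457

p = -0.0457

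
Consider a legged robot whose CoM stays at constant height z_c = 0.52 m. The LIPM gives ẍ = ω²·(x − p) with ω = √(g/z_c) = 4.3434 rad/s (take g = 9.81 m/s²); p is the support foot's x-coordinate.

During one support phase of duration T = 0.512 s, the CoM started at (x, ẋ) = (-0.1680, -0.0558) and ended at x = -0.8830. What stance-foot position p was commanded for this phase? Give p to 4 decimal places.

p = 0.0106

ωT = 4.3434·0.512 = 2.223821; cosh(ωT) = 4.675386, sinh(ωT) = 4.567191
x(T) = p + (x₀−p)·cosh(ωT) + (ẋ₀/ω)·sinh(ωT) ⇒ p·(1 − cosh) = x(T) − x₀·cosh − (ẋ₀/ω)·sinh
numerator   = -0.8830 − (-0.1680)·4.675386 − (-0.0558/4.3434)·4.567191 = -0.038860
denominator = 1 − 4.675386 = -3.675386
p = -0.038860 / -3.675386 = 0.0106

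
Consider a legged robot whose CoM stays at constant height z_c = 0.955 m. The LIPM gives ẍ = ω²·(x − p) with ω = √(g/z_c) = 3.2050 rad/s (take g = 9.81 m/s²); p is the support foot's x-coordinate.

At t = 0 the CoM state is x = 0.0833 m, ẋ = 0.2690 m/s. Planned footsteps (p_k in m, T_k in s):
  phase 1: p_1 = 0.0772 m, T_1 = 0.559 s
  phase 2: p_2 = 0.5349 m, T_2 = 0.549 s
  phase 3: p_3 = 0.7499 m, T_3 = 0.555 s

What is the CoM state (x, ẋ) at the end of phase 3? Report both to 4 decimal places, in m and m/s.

x = 1.5059, ẋ = 2.5831

phase 1: p=0.0772, T=0.559, ωT=1.791595, cosh=3.082854, sinh=2.916160; start (x,ẋ)=(0.083300, 0.269000) → end (x,ẋ)=(0.340763, 0.886300)
phase 2: p=0.5349, T=0.549, ωT=1.759545, cosh=2.990958, sinh=2.818835; start (x,ẋ)=(0.340763, 0.886300) → end (x,ẋ)=(0.733755, 0.896978)
phase 3: p=0.7499, T=0.555, ωT=1.778775, cosh=3.045721, sinh=2.876876; start (x,ẋ)=(0.733755, 0.896978) → end (x,ẋ)=(1.505872, 2.583078)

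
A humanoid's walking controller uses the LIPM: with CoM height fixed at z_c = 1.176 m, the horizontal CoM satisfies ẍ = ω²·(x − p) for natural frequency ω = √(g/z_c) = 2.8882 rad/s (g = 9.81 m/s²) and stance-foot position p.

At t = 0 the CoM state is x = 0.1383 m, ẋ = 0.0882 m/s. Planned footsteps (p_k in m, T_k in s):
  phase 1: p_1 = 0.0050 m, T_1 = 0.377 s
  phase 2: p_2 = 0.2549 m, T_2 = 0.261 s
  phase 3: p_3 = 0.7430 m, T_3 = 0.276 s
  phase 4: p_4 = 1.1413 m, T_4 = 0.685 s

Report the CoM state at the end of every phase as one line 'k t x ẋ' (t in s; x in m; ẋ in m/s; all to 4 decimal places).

phase 1: p=0.0050, T=0.377, ωT=1.088851, cosh=1.653731, sinh=1.317128; start (x,ẋ)=(0.138300, 0.088200) → end (x,ẋ)=(0.265665, 0.652950)
phase 2: p=0.2549, T=0.261, ωT=0.753820, cosh=1.297834, sinh=0.827269; start (x,ẋ)=(0.265665, 0.652950) → end (x,ẋ)=(0.455896, 0.873141)
phase 3: p=0.7430, T=0.276, ωT=0.797143, cosh=1.334903, sinh=0.884289; start (x,ẋ)=(0.455896, 0.873141) → end (x,ẋ)=(0.627076, 0.432294)
phase 4: p=1.1413, T=0.685, ωT=1.978417, cosh=3.684787, sinh=3.546499; start (x,ẋ)=(0.627076, 0.432294) → end (x,ẋ)=(-0.222681, -3.674285)

1 0.3770 0.2657 0.6529
2 0.6380 0.4559 0.8731
3 0.9140 0.6271 0.4323
4 1.5990 -0.2227 -3.6743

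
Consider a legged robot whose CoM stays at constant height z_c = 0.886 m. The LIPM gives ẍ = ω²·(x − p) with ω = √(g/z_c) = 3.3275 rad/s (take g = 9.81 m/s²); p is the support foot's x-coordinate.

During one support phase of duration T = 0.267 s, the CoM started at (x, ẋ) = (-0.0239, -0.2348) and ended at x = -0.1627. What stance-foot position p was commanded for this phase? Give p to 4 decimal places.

p = 0.1364

ωT = 3.3275·0.267 = 0.888443; cosh(ωT) = 1.421318, sinh(ωT) = 1.010022
x(T) = p + (x₀−p)·cosh(ωT) + (ẋ₀/ω)·sinh(ωT) ⇒ p·(1 − cosh) = x(T) − x₀·cosh − (ẋ₀/ω)·sinh
numerator   = -0.1627 − (-0.0239)·1.421318 − (-0.2348/3.3275)·1.010022 = -0.057460
denominator = 1 − 1.421318 = -0.421318
p = -0.057460 / -0.421318 = 0.1364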